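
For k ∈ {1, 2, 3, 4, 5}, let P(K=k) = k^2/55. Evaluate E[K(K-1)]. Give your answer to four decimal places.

13.7091

E[K(K-1)] = Σ k(k-1)·P(K=k)
 = 0·1/55 + 2·4/55 + 6·9/55 + 12·16/55 + 20·5/11
 = 0 + 8/55 + 54/55 + 192/55 + 100/11
 = 754/55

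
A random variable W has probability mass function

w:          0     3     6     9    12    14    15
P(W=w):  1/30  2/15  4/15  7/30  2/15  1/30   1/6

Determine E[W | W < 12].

P(W < 12) = 1/30 + 2/15 + 4/15 + 7/30 = 2/3.
E[W | W < 12] = [0·1/30 + 3·2/15 + 6·4/15 + 9·7/30] / (2/3)
 = 41/10 / (2/3)
 = 123/20

6.15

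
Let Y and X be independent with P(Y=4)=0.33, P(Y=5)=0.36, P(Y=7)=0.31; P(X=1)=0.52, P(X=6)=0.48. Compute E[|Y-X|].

E[|Y-X|] = Σ_y Σ_x |y-x| · P(Y=y)P(X=x)
 = 3·0.1716 + 2·0.1584 + 4·0.1872 + 1·0.1728 + 6·0.1612 + 1·0.1488
 = 0.5148 + 0.3168 + 0.7488 + 0.1728 + 0.9672 + 0.1488
 = 2.8692

2.8692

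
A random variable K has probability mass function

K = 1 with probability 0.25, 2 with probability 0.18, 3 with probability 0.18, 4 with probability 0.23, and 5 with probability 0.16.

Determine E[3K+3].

E[3K+3] = Σ (3k+3)·P(K=k)
 = 6·0.25 + 9·0.18 + 12·0.18 + 15·0.23 + 18·0.16
 = 1.5 + 1.62 + 2.16 + 3.45 + 2.88
 = 11.61

11.61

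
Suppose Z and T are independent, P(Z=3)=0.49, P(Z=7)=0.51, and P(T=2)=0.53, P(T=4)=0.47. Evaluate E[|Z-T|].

E[|Z-T|] = Σ_z Σ_t |z-t| · P(Z=z)P(T=t)
 = 1·0.2597 + 1·0.2303 + 5·0.2703 + 3·0.2397
 = 0.2597 + 0.2303 + 1.3515 + 0.7191
 = 2.5606

2.5606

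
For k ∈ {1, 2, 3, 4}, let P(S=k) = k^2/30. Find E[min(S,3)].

E[min(S,3)] = Σ min(s,3)·P(S=s)
 = 1·1/30 + 2·2/15 + 3·3/10 + 3·8/15
 = 1/30 + 4/15 + 9/10 + 8/5
 = 14/5

2.8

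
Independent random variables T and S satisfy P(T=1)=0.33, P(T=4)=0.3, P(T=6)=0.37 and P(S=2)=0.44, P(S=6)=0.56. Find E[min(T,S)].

2.8348

E[min(T,S)] = Σ_t Σ_s min(t,s) · P(T=t)P(S=s)
 = 1·0.1452 + 1·0.1848 + 2·0.132 + 4·0.168 + 2·0.1628 + 6·0.2072
 = 0.1452 + 0.1848 + 0.264 + 0.672 + 0.3256 + 1.2432
 = 2.8348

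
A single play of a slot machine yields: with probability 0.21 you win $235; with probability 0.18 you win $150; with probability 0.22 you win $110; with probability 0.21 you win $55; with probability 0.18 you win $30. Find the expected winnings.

117.5

E[payout] = 235·0.21 + 150·0.18 + 110·0.22 + 55·0.21 + 30·0.18
 = 49.35 + 27 + 24.2 + 11.55 + 5.4
 = 117.5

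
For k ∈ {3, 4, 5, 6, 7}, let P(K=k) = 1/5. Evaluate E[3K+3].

18

E[3K+3] = Σ (3k+3)·P(K=k)
 = 12·1/5 + 15·1/5 + 18·1/5 + 21·1/5 + 24·1/5
 = 12/5 + 3 + 18/5 + 21/5 + 24/5
 = 18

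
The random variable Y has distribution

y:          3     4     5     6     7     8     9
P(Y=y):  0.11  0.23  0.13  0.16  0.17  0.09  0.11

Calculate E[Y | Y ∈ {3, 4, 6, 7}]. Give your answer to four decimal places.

P(Y ∈ {3, 4, 6, 7}) = 0.11 + 0.23 + 0.16 + 0.17 = 0.67.
E[Y | Y ∈ {3, 4, 6, 7}] = [3·0.11 + 4·0.23 + 6·0.16 + 7·0.17] / 0.67
 = 3.4 / 0.67
 = 340/67

5.0746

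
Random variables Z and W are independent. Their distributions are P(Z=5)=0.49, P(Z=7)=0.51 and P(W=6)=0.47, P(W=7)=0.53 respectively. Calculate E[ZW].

E[ZW] = Σ_z Σ_w zw · P(Z=z)P(W=w)
 = 30·0.2303 + 35·0.2597 + 42·0.2397 + 49·0.2703
 = 6.909 + 9.0895 + 10.0674 + 13.2447
 = 39.3106

39.3106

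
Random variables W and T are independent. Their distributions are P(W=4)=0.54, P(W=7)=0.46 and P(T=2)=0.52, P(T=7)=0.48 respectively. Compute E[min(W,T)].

E[min(W,T)] = Σ_w Σ_t min(w,t) · P(W=w)P(T=t)
 = 2·0.2808 + 4·0.2592 + 2·0.2392 + 7·0.2208
 = 0.5616 + 1.0368 + 0.4784 + 1.5456
 = 3.6224

3.6224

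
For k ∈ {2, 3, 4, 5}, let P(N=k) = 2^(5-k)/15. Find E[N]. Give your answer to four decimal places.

2.7333

E[N] = Σ n·P(N=n)
 = 2·8/15 + 3·4/15 + 4·2/15 + 5·1/15
 = 16/15 + 4/5 + 8/15 + 1/3
 = 41/15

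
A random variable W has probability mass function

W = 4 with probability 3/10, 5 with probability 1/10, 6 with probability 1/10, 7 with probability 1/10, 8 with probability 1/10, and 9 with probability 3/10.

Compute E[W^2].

46.5

E[W^2] = Σ w^2·P(W=w)
 = 16·3/10 + 25·1/10 + 36·1/10 + 49·1/10 + 64·1/10 + 81·3/10
 = 24/5 + 5/2 + 18/5 + 49/10 + 32/5 + 243/10
 = 93/2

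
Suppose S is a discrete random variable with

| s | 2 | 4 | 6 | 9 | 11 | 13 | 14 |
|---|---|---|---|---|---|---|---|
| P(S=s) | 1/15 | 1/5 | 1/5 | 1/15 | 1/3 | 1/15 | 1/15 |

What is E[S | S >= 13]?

13.5

P(S >= 13) = 1/15 + 1/15 = 2/15.
E[S | S >= 13] = [13·1/15 + 14·1/15] / (2/15)
 = 9/5 / (2/15)
 = 27/2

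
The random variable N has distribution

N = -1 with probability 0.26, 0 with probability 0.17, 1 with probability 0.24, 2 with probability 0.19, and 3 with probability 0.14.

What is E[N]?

0.78

E[N] = Σ n·P(N=n)
 = (-1)·0.26 + 0·0.17 + 1·0.24 + 2·0.19 + 3·0.14
 = (-0.26) + 0 + 0.24 + 0.38 + 0.42
 = 0.78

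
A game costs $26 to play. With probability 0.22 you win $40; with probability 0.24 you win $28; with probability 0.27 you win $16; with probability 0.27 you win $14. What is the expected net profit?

-2.38

E[payout] = 40·0.22 + 28·0.24 + 16·0.27 + 14·0.27
 = 8.8 + 6.72 + 4.32 + 3.78
 = 23.62
Net = 23.62 - 26 = -2.38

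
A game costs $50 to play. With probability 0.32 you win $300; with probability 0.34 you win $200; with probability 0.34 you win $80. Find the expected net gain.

E[payout] = 300·0.32 + 200·0.34 + 80·0.34
 = 96 + 68 + 27.2
 = 191.2
Net = 191.2 - 50 = 141.2

141.2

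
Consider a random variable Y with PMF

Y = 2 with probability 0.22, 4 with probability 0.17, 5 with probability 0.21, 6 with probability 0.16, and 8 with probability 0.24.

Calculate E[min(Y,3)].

2.78

E[min(Y,3)] = Σ min(y,3)·P(Y=y)
 = 2·0.22 + 3·0.17 + 3·0.21 + 3·0.16 + 3·0.24
 = 0.44 + 0.51 + 0.63 + 0.48 + 0.72
 = 2.78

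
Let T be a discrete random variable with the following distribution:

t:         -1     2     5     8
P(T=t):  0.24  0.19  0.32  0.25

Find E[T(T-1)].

E[T(T-1)] = Σ t(t-1)·P(T=t)
 = 2·0.24 + 2·0.19 + 20·0.32 + 56·0.25
 = 0.48 + 0.38 + 6.4 + 14
 = 21.26

21.26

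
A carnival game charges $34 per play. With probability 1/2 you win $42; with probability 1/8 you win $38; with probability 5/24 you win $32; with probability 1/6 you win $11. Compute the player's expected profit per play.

E[payout] = 42·1/2 + 38·1/8 + 32·5/24 + 11·1/6
 = 21 + 19/4 + 20/3 + 11/6
 = 137/4
Net = 137/4 - 34 = 1/4

0.25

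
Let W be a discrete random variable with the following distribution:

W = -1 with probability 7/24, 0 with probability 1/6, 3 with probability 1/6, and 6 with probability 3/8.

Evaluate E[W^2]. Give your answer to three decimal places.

E[W^2] = Σ w^2·P(W=w)
 = 1·7/24 + 0·1/6 + 9·1/6 + 36·3/8
 = 7/24 + 0 + 3/2 + 27/2
 = 367/24

15.292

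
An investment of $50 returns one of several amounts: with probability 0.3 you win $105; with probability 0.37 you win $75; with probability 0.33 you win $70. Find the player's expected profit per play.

32.35

E[payout] = 105·0.3 + 75·0.37 + 70·0.33
 = 31.5 + 27.75 + 23.1
 = 82.35
Net = 82.35 - 50 = 32.35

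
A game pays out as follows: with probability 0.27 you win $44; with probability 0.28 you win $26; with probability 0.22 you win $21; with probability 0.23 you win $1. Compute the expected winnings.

E[payout] = 44·0.27 + 26·0.28 + 21·0.22 + 1·0.23
 = 11.88 + 7.28 + 4.62 + 0.23
 = 24.01

24.01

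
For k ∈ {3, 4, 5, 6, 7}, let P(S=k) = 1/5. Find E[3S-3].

12

E[3S-3] = Σ (3s-3)·P(S=s)
 = 6·1/5 + 9·1/5 + 12·1/5 + 15·1/5 + 18·1/5
 = 6/5 + 9/5 + 12/5 + 3 + 18/5
 = 12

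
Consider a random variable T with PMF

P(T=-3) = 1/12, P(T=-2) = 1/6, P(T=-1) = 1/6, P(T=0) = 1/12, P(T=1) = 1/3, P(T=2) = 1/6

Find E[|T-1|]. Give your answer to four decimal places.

E[|T-1|] = Σ |t-1|·P(T=t)
 = 4·1/12 + 3·1/6 + 2·1/6 + 1·1/12 + 0·1/3 + 1·1/6
 = 1/3 + 1/2 + 1/3 + 1/12 + 0 + 1/6
 = 17/12

1.4167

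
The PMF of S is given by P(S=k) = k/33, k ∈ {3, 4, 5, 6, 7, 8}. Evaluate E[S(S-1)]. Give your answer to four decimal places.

32.9697

E[S(S-1)] = Σ s(s-1)·P(S=s)
 = 6·1/11 + 12·4/33 + 20·5/33 + 30·2/11 + 42·7/33 + 56·8/33
 = 6/11 + 16/11 + 100/33 + 60/11 + 98/11 + 448/33
 = 1088/33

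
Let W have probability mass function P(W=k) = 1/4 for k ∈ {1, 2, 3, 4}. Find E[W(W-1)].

E[W(W-1)] = Σ w(w-1)·P(W=w)
 = 0·1/4 + 2·1/4 + 6·1/4 + 12·1/4
 = 0 + 1/2 + 3/2 + 3
 = 5

5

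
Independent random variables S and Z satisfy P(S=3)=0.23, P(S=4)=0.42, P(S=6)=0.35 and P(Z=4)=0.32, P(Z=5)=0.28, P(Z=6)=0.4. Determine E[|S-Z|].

E[|S-Z|] = Σ_s Σ_z |s-z| · P(S=s)P(Z=z)
 = 1·0.0736 + 2·0.0644 + 3·0.092 + 0·0.1344 + 1·0.1176 + 2·0.168 + 2·0.112 + 1·0.098 + 0·0.14
 = 0.0736 + 0.1288 + 0.276 + 0 + 0.1176 + 0.336 + 0.224 + 0.098 + 0
 = 1.254

1.254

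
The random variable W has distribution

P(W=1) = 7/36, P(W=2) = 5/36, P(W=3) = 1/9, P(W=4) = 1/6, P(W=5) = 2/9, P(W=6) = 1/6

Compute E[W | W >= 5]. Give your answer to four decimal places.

5.4286

P(W >= 5) = 2/9 + 1/6 = 7/18.
E[W | W >= 5] = [5·2/9 + 6·1/6] / (7/18)
 = 19/9 / (7/18)
 = 38/7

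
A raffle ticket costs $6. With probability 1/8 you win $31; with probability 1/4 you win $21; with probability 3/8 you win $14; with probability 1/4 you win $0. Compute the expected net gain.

8.375

E[payout] = 31·1/8 + 21·1/4 + 14·3/8 + 0·1/4
 = 31/8 + 21/4 + 21/4 + 0
 = 115/8
Net = 115/8 - 6 = 67/8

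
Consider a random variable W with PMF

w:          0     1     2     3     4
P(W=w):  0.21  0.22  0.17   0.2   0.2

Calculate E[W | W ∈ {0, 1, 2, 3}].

1.45

P(W ∈ {0, 1, 2, 3}) = 0.21 + 0.22 + 0.17 + 0.2 = 0.8.
E[W | W ∈ {0, 1, 2, 3}] = [0·0.21 + 1·0.22 + 2·0.17 + 3·0.2] / 0.8
 = 1.16 / 0.8
 = 29/20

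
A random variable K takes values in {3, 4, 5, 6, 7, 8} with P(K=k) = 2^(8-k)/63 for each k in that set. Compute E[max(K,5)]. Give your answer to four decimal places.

E[max(K,5)] = Σ max(k,5)·P(K=k)
 = 5·32/63 + 5·16/63 + 5·8/63 + 6·4/63 + 7·2/63 + 8·1/63
 = 160/63 + 80/63 + 40/63 + 8/21 + 2/9 + 8/63
 = 326/63

5.1746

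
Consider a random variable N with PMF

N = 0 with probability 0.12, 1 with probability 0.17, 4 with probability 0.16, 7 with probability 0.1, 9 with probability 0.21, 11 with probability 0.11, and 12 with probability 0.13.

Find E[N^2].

56.67

E[N^2] = Σ n^2·P(N=n)
 = 0·0.12 + 1·0.17 + 16·0.16 + 49·0.1 + 81·0.21 + 121·0.11 + 144·0.13
 = 0 + 0.17 + 2.56 + 4.9 + 17.01 + 13.31 + 18.72
 = 56.67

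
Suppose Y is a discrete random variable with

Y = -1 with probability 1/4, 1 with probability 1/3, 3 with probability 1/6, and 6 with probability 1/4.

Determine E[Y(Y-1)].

9

E[Y(Y-1)] = Σ y(y-1)·P(Y=y)
 = 2·1/4 + 0·1/3 + 6·1/6 + 30·1/4
 = 1/2 + 0 + 1 + 15/2
 = 9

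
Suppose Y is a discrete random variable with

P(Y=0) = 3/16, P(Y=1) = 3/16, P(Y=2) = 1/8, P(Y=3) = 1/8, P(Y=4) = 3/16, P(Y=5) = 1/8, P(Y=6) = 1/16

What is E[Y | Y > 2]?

P(Y > 2) = 1/8 + 3/16 + 1/8 + 1/16 = 1/2.
E[Y | Y > 2] = [3·1/8 + 4·3/16 + 5·1/8 + 6·1/16] / (1/2)
 = 17/8 / (1/2)
 = 17/4

4.25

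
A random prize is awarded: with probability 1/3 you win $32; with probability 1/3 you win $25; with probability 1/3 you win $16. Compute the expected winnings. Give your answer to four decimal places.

E[payout] = 32·1/3 + 25·1/3 + 16·1/3
 = 32/3 + 25/3 + 16/3
 = 73/3

24.3333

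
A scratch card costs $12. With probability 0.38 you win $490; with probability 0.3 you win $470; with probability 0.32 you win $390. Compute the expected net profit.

440

E[payout] = 490·0.38 + 470·0.3 + 390·0.32
 = 186.2 + 141 + 124.8
 = 452
Net = 452 - 12 = 440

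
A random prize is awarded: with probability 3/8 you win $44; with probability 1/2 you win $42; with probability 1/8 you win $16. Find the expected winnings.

E[payout] = 44·3/8 + 42·1/2 + 16·1/8
 = 33/2 + 21 + 2
 = 79/2

39.5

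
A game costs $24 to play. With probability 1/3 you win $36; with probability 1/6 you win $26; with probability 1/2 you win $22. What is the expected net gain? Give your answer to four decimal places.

E[payout] = 36·1/3 + 26·1/6 + 22·1/2
 = 12 + 13/3 + 11
 = 82/3
Net = 82/3 - 24 = 10/3

3.3333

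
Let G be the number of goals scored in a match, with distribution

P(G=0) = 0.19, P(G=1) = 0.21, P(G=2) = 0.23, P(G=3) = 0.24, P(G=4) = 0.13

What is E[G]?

E[G] = Σ g·P(G=g)
 = 0·0.19 + 1·0.21 + 2·0.23 + 3·0.24 + 4·0.13
 = 0 + 0.21 + 0.46 + 0.72 + 0.52
 = 1.91

1.91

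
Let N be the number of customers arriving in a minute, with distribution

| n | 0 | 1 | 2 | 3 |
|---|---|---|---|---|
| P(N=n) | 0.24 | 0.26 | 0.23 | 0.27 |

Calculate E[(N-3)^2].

E[(N-3)^2] = Σ (n-3)^2·P(N=n)
 = 9·0.24 + 4·0.26 + 1·0.23 + 0·0.27
 = 2.16 + 1.04 + 0.23 + 0
 = 3.43

3.43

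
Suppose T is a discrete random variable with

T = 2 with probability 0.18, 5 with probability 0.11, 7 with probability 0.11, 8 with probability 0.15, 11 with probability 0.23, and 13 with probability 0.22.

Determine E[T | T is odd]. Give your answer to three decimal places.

P(T is odd) = 0.11 + 0.11 + 0.23 + 0.22 = 0.67.
E[T | T is odd] = [5·0.11 + 7·0.11 + 11·0.23 + 13·0.22] / 0.67
 = 6.71 / 0.67
 = 671/67

10.015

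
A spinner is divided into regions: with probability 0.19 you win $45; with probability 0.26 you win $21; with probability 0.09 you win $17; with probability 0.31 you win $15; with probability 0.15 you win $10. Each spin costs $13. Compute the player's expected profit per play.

E[payout] = 45·0.19 + 21·0.26 + 17·0.09 + 15·0.31 + 10·0.15
 = 8.55 + 5.46 + 1.53 + 4.65 + 1.5
 = 21.69
Net = 21.69 - 13 = 8.69

8.69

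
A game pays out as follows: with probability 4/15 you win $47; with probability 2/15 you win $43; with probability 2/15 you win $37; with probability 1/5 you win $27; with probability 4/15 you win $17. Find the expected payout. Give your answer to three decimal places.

E[payout] = 47·4/15 + 43·2/15 + 37·2/15 + 27·1/5 + 17·4/15
 = 188/15 + 86/15 + 74/15 + 27/5 + 68/15
 = 497/15

33.133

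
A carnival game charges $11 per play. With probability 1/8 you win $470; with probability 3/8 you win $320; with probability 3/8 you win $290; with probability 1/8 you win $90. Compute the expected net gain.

E[payout] = 470·1/8 + 320·3/8 + 290·3/8 + 90·1/8
 = 235/4 + 120 + 435/4 + 45/4
 = 1195/4
Net = 1195/4 - 11 = 1151/4

287.75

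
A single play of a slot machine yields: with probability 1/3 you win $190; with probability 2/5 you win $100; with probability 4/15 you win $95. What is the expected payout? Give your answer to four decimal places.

E[payout] = 190·1/3 + 100·2/5 + 95·4/15
 = 190/3 + 40 + 76/3
 = 386/3

128.6667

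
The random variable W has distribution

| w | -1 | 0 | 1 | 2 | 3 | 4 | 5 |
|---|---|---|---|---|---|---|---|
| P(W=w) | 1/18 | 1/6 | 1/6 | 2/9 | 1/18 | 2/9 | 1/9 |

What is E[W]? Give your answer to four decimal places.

2.1667

E[W] = Σ w·P(W=w)
 = (-1)·1/18 + 0·1/6 + 1·1/6 + 2·2/9 + 3·1/18 + 4·2/9 + 5·1/9
 = (-1/18) + 0 + 1/6 + 4/9 + 1/6 + 8/9 + 5/9
 = 13/6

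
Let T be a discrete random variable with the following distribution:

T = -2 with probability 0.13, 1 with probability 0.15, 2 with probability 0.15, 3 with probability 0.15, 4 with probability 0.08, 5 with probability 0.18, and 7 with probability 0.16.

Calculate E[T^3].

E[T^3] = Σ t^3·P(T=t)
 = (-8)·0.13 + 1·0.15 + 8·0.15 + 27·0.15 + 64·0.08 + 125·0.18 + 343·0.16
 = (-1.04) + 0.15 + 1.2 + 4.05 + 5.12 + 22.5 + 54.88
 = 86.86

86.86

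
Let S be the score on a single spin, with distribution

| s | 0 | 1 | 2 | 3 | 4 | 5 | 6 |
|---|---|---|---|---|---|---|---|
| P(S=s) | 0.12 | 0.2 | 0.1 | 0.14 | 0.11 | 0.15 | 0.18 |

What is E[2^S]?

E[2^S] = Σ 2^s·P(S=s)
 = 1·0.12 + 2·0.2 + 4·0.1 + 8·0.14 + 16·0.11 + 32·0.15 + 64·0.18
 = 0.12 + 0.4 + 0.4 + 1.12 + 1.76 + 4.8 + 11.52
 = 20.12

20.12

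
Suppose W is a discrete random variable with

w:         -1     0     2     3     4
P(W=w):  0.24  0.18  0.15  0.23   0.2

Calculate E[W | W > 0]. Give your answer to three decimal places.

P(W > 0) = 0.15 + 0.23 + 0.2 = 0.58.
E[W | W > 0] = [2·0.15 + 3·0.23 + 4·0.2] / 0.58
 = 1.79 / 0.58
 = 179/58

3.086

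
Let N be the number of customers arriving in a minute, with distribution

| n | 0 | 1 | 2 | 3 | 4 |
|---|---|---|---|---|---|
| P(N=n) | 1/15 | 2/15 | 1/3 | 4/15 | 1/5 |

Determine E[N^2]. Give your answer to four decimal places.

7.0667

E[N^2] = Σ n^2·P(N=n)
 = 0·1/15 + 1·2/15 + 4·1/3 + 9·4/15 + 16·1/5
 = 0 + 2/15 + 4/3 + 12/5 + 16/5
 = 106/15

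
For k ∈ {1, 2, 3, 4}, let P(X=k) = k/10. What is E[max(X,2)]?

3.1

E[max(X,2)] = Σ max(x,2)·P(X=x)
 = 2·1/10 + 2·1/5 + 3·3/10 + 4·2/5
 = 1/5 + 2/5 + 9/10 + 8/5
 = 31/10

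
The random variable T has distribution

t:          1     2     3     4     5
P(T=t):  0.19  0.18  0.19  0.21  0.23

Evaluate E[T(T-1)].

E[T(T-1)] = Σ t(t-1)·P(T=t)
 = 0·0.19 + 2·0.18 + 6·0.19 + 12·0.21 + 20·0.23
 = 0 + 0.36 + 1.14 + 2.52 + 4.6
 = 8.62

8.62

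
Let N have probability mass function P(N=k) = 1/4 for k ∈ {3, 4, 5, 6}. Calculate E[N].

4.5

E[N] = Σ n·P(N=n)
 = 3·1/4 + 4·1/4 + 5·1/4 + 6·1/4
 = 3/4 + 1 + 5/4 + 3/2
 = 9/2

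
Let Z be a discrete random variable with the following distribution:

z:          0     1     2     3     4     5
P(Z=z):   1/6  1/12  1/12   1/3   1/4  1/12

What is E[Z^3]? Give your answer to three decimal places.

E[Z^3] = Σ z^3·P(Z=z)
 = 0·1/6 + 1·1/12 + 8·1/12 + 27·1/3 + 64·1/4 + 125·1/12
 = 0 + 1/12 + 2/3 + 9 + 16 + 125/12
 = 217/6

36.167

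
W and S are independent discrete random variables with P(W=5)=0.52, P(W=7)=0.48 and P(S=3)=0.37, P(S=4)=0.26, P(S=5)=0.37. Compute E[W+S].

E[W+S] = Σ_w Σ_s (w+s) · P(W=w)P(S=s)
 = 8·0.1924 + 9·0.1352 + 10·0.1924 + 10·0.1776 + 11·0.1248 + 12·0.1776
 = 1.5392 + 1.2168 + 1.924 + 1.776 + 1.3728 + 2.1312
 = 9.96

9.96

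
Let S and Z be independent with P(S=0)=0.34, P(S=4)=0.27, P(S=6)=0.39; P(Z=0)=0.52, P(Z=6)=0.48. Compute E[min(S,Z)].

1.6416

E[min(S,Z)] = Σ_s Σ_z min(s,z) · P(S=s)P(Z=z)
 = 0·0.1768 + 0·0.1632 + 0·0.1404 + 4·0.1296 + 0·0.2028 + 6·0.1872
 = 0 + 0 + 0 + 0.5184 + 0 + 1.1232
 = 1.6416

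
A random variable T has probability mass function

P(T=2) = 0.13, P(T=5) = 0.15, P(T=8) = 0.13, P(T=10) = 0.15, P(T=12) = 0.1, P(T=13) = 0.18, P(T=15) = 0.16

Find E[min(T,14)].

9.33

E[min(T,14)] = Σ min(t,14)·P(T=t)
 = 2·0.13 + 5·0.15 + 8·0.13 + 10·0.15 + 12·0.1 + 13·0.18 + 14·0.16
 = 0.26 + 0.75 + 1.04 + 1.5 + 1.2 + 2.34 + 2.24
 = 9.33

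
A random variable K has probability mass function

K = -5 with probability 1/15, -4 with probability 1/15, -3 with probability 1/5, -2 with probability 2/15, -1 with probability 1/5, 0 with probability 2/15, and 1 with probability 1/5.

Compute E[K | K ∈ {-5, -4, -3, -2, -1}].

-2.5

P(K ∈ {-5, -4, -3, -2, -1}) = 1/15 + 1/15 + 1/5 + 2/15 + 1/5 = 2/3.
E[K | K ∈ {-5, -4, -3, -2, -1}] = [(-5)·1/15 + (-4)·1/15 + (-3)·1/5 + (-2)·2/15 + (-1)·1/5] / (2/3)
 = -5/3 / (2/3)
 = -5/2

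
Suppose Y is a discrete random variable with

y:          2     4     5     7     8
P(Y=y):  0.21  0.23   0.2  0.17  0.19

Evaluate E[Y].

E[Y] = Σ y·P(Y=y)
 = 2·0.21 + 4·0.23 + 5·0.2 + 7·0.17 + 8·0.19
 = 0.42 + 0.92 + 1 + 1.19 + 1.52
 = 5.05

5.05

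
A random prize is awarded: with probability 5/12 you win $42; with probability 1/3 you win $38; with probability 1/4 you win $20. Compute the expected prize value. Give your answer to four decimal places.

35.1667

E[payout] = 42·5/12 + 38·1/3 + 20·1/4
 = 35/2 + 38/3 + 5
 = 211/6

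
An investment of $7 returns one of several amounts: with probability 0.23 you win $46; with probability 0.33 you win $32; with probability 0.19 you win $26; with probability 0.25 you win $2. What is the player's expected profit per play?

E[payout] = 46·0.23 + 32·0.33 + 26·0.19 + 2·0.25
 = 10.58 + 10.56 + 4.94 + 0.5
 = 26.58
Net = 26.58 - 7 = 19.58

19.58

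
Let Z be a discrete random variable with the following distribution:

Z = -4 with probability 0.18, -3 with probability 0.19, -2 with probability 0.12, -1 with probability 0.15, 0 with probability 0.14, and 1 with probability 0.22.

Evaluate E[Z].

E[Z] = Σ z·P(Z=z)
 = (-4)·0.18 + (-3)·0.19 + (-2)·0.12 + (-1)·0.15 + 0·0.14 + 1·0.22
 = (-0.72) + (-0.57) + (-0.24) + (-0.15) + 0 + 0.22
 = -1.46

-1.46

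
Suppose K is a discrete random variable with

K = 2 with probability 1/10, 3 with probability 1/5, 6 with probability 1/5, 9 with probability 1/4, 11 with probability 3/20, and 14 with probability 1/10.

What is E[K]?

E[K] = Σ k·P(K=k)
 = 2·1/10 + 3·1/5 + 6·1/5 + 9·1/4 + 11·3/20 + 14·1/10
 = 1/5 + 3/5 + 6/5 + 9/4 + 33/20 + 7/5
 = 73/10

7.3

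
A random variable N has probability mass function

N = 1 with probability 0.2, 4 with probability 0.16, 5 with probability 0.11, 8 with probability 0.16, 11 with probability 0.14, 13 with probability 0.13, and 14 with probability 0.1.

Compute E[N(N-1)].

E[N(N-1)] = Σ n(n-1)·P(N=n)
 = 0·0.2 + 12·0.16 + 20·0.11 + 56·0.16 + 110·0.14 + 156·0.13 + 182·0.1
 = 0 + 1.92 + 2.2 + 8.96 + 15.4 + 20.28 + 18.2
 = 66.96

66.96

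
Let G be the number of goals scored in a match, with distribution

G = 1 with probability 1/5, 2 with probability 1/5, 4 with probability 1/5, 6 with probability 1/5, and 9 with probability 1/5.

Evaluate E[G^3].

203.6

E[G^3] = Σ g^3·P(G=g)
 = 1·1/5 + 8·1/5 + 64·1/5 + 216·1/5 + 729·1/5
 = 1/5 + 8/5 + 64/5 + 216/5 + 729/5
 = 1018/5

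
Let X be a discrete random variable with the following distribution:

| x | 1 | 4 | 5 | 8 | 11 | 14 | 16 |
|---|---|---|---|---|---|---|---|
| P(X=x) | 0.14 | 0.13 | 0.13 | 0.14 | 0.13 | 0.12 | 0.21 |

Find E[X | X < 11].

4.5

P(X < 11) = 0.14 + 0.13 + 0.13 + 0.14 = 0.54.
E[X | X < 11] = [1·0.14 + 4·0.13 + 5·0.13 + 8·0.14] / 0.54
 = 2.43 / 0.54
 = 9/2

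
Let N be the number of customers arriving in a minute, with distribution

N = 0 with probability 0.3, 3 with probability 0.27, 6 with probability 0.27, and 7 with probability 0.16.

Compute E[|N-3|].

2.35

E[|N-3|] = Σ |n-3|·P(N=n)
 = 3·0.3 + 0·0.27 + 3·0.27 + 4·0.16
 = 0.9 + 0 + 0.81 + 0.64
 = 2.35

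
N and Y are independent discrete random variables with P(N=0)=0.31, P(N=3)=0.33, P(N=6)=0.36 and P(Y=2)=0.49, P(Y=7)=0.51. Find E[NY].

E[NY] = Σ_n Σ_y ny · P(N=n)P(Y=y)
 = 0·0.1519 + 0·0.1581 + 6·0.1617 + 21·0.1683 + 12·0.1764 + 42·0.1836
 = 0 + 0 + 0.9702 + 3.5343 + 2.1168 + 7.7112
 = 14.3325

14.3325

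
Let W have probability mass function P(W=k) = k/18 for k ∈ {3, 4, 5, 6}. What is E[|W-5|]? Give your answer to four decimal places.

0.8889

E[|W-5|] = Σ |w-5|·P(W=w)
 = 2·1/6 + 1·2/9 + 0·5/18 + 1·1/3
 = 1/3 + 2/9 + 0 + 1/3
 = 8/9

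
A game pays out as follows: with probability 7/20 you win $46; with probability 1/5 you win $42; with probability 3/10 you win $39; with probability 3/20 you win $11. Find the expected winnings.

37.85

E[payout] = 46·7/20 + 42·1/5 + 39·3/10 + 11·3/20
 = 161/10 + 42/5 + 117/10 + 33/20
 = 757/20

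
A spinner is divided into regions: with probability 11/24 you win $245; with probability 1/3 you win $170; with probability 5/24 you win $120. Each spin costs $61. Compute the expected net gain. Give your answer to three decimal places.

E[payout] = 245·11/24 + 170·1/3 + 120·5/24
 = 2695/24 + 170/3 + 25
 = 4655/24
Net = 4655/24 - 61 = 3191/24

132.958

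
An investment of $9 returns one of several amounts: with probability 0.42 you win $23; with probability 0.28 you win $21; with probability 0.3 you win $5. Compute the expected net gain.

8.04

E[payout] = 23·0.42 + 21·0.28 + 5·0.3
 = 9.66 + 5.88 + 1.5
 = 17.04
Net = 17.04 - 9 = 8.04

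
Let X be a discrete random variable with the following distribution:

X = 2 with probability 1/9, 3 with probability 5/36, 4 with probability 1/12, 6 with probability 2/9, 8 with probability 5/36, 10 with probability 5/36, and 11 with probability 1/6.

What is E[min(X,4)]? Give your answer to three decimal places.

3.639

E[min(X,4)] = Σ min(x,4)·P(X=x)
 = 2·1/9 + 3·5/36 + 4·1/12 + 4·2/9 + 4·5/36 + 4·5/36 + 4·1/6
 = 2/9 + 5/12 + 1/3 + 8/9 + 5/9 + 5/9 + 2/3
 = 131/36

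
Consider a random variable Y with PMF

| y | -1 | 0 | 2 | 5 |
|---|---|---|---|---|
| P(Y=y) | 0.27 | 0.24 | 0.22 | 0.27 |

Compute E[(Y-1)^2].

5.86

E[(Y-1)^2] = Σ (y-1)^2·P(Y=y)
 = 4·0.27 + 1·0.24 + 1·0.22 + 16·0.27
 = 1.08 + 0.24 + 0.22 + 4.32
 = 5.86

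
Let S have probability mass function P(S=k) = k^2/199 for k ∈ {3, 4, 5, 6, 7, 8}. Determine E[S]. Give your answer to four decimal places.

6.4673

E[S] = Σ s·P(S=s)
 = 3·9/199 + 4·16/199 + 5·25/199 + 6·36/199 + 7·49/199 + 8·64/199
 = 27/199 + 64/199 + 125/199 + 216/199 + 343/199 + 512/199
 = 1287/199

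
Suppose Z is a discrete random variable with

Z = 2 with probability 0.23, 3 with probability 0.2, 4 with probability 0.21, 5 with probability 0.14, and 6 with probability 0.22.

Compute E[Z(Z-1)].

E[Z(Z-1)] = Σ z(z-1)·P(Z=z)
 = 2·0.23 + 6·0.2 + 12·0.21 + 20·0.14 + 30·0.22
 = 0.46 + 1.2 + 2.52 + 2.8 + 6.6
 = 13.58

13.58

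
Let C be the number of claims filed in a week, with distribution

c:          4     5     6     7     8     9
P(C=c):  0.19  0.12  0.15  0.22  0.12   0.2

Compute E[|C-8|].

E[|C-8|] = Σ |c-8|·P(C=c)
 = 4·0.19 + 3·0.12 + 2·0.15 + 1·0.22 + 0·0.12 + 1·0.2
 = 0.76 + 0.36 + 0.3 + 0.22 + 0 + 0.2
 = 1.84

1.84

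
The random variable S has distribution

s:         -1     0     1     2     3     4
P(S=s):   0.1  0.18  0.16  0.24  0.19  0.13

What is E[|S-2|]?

1.27

E[|S-2|] = Σ |s-2|·P(S=s)
 = 3·0.1 + 2·0.18 + 1·0.16 + 0·0.24 + 1·0.19 + 2·0.13
 = 0.3 + 0.36 + 0.16 + 0 + 0.19 + 0.26
 = 1.27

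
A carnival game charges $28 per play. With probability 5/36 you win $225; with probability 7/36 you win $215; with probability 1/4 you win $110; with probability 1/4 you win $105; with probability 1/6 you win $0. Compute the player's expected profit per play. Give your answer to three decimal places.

98.806

E[payout] = 225·5/36 + 215·7/36 + 110·1/4 + 105·1/4 + 0·1/6
 = 125/4 + 1505/36 + 55/2 + 105/4 + 0
 = 4565/36
Net = 4565/36 - 28 = 3557/36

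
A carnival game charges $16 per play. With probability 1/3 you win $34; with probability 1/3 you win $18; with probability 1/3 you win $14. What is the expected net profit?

E[payout] = 34·1/3 + 18·1/3 + 14·1/3
 = 34/3 + 6 + 14/3
 = 22
Net = 22 - 16 = 6

6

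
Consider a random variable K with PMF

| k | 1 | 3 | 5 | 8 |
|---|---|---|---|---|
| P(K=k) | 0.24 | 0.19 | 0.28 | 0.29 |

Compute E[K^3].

188.85

E[K^3] = Σ k^3·P(K=k)
 = 1·0.24 + 27·0.19 + 125·0.28 + 512·0.29
 = 0.24 + 5.13 + 35 + 148.48
 = 188.85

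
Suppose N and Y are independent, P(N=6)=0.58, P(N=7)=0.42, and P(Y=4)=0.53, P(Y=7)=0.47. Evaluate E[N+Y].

11.83

E[N+Y] = Σ_n Σ_y (n+y) · P(N=n)P(Y=y)
 = 10·0.3074 + 13·0.2726 + 11·0.2226 + 14·0.1974
 = 3.074 + 3.5438 + 2.4486 + 2.7636
 = 11.83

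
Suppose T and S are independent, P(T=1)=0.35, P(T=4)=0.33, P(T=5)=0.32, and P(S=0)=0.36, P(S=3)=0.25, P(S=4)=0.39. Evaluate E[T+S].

E[T+S] = Σ_t Σ_s (t+s) · P(T=t)P(S=s)
 = 1·0.126 + 4·0.0875 + 5·0.1365 + 4·0.1188 + 7·0.0825 + 8·0.1287 + 5·0.1152 + 8·0.08 + 9·0.1248
 = 0.126 + 0.35 + 0.6825 + 0.4752 + 0.5775 + 1.0296 + 0.576 + 0.64 + 1.1232
 = 5.58

5.58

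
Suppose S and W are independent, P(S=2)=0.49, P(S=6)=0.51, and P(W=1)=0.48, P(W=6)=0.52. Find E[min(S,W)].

E[min(S,W)] = Σ_s Σ_w min(s,w) · P(S=s)P(W=w)
 = 1·0.2352 + 2·0.2548 + 1·0.2448 + 6·0.2652
 = 0.2352 + 0.5096 + 0.2448 + 1.5912
 = 2.5808

2.5808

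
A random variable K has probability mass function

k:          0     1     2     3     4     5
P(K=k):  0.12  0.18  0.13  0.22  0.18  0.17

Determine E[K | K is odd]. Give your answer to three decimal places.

2.965

P(K is odd) = 0.18 + 0.22 + 0.17 = 0.57.
E[K | K is odd] = [1·0.18 + 3·0.22 + 5·0.17] / 0.57
 = 1.69 / 0.57
 = 169/57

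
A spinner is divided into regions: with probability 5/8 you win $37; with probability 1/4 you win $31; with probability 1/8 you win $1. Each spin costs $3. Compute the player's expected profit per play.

28

E[payout] = 37·5/8 + 31·1/4 + 1·1/8
 = 185/8 + 31/4 + 1/8
 = 31
Net = 31 - 3 = 28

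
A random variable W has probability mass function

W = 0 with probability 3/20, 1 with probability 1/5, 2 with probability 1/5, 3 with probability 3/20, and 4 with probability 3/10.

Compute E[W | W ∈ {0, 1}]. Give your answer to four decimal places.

0.5714

P(W ∈ {0, 1}) = 3/20 + 1/5 = 7/20.
E[W | W ∈ {0, 1}] = [0·3/20 + 1·1/5] / (7/20)
 = 1/5 / (7/20)
 = 4/7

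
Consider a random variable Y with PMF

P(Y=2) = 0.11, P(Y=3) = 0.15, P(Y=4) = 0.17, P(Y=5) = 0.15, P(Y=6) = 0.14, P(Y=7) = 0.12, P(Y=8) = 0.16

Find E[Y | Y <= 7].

P(Y <= 7) = 0.11 + 0.15 + 0.17 + 0.15 + 0.14 + 0.12 = 0.84.
E[Y | Y <= 7] = [2·0.11 + 3·0.15 + 4·0.17 + 5·0.15 + 6·0.14 + 7·0.12] / 0.84
 = 3.78 / 0.84
 = 9/2

4.5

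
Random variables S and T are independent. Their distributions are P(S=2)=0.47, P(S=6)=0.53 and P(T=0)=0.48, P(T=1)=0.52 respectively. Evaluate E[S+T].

E[S+T] = Σ_s Σ_t (s+t) · P(S=s)P(T=t)
 = 2·0.2256 + 3·0.2444 + 6·0.2544 + 7·0.2756
 = 0.4512 + 0.7332 + 1.5264 + 1.9292
 = 4.64

4.64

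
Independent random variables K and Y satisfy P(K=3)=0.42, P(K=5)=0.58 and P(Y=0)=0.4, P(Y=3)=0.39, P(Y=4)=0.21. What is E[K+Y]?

6.17

E[K+Y] = Σ_k Σ_y (k+y) · P(K=k)P(Y=y)
 = 3·0.168 + 6·0.1638 + 7·0.0882 + 5·0.232 + 8·0.2262 + 9·0.1218
 = 0.504 + 0.9828 + 0.6174 + 1.16 + 1.8096 + 1.0962
 = 6.17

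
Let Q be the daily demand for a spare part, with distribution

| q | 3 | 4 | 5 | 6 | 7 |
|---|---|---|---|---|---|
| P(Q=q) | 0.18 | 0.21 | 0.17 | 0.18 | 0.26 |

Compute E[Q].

E[Q] = Σ q·P(Q=q)
 = 3·0.18 + 4·0.21 + 5·0.17 + 6·0.18 + 7·0.26
 = 0.54 + 0.84 + 0.85 + 1.08 + 1.82
 = 5.13

5.13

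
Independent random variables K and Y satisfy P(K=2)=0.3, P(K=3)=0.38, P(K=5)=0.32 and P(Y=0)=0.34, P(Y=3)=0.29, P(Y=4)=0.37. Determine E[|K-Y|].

1.8892

E[|K-Y|] = Σ_k Σ_y |k-y| · P(K=k)P(Y=y)
 = 2·0.102 + 1·0.087 + 2·0.111 + 3·0.1292 + 0·0.1102 + 1·0.1406 + 5·0.1088 + 2·0.0928 + 1·0.1184
 = 0.204 + 0.087 + 0.222 + 0.3876 + 0 + 0.1406 + 0.544 + 0.1856 + 0.1184
 = 1.8892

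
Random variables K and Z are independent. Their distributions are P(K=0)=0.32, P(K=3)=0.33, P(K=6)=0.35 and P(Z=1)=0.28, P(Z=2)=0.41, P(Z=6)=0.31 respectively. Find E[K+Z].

6.05

E[K+Z] = Σ_k Σ_z (k+z) · P(K=k)P(Z=z)
 = 1·0.0896 + 2·0.1312 + 6·0.0992 + 4·0.0924 + 5·0.1353 + 9·0.1023 + 7·0.098 + 8·0.1435 + 12·0.1085
 = 0.0896 + 0.2624 + 0.5952 + 0.3696 + 0.6765 + 0.9207 + 0.686 + 1.148 + 1.302
 = 6.05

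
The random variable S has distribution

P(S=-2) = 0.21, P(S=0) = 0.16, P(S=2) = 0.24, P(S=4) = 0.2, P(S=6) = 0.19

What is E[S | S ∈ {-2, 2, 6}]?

P(S ∈ {-2, 2, 6}) = 0.21 + 0.24 + 0.19 = 0.64.
E[S | S ∈ {-2, 2, 6}] = [(-2)·0.21 + 2·0.24 + 6·0.19] / 0.64
 = 1.2 / 0.64
 = 15/8

1.875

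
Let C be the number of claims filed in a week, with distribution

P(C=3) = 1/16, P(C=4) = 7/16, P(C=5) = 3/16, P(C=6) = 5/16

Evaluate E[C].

4.75

E[C] = Σ c·P(C=c)
 = 3·1/16 + 4·7/16 + 5·3/16 + 6·5/16
 = 3/16 + 7/4 + 15/16 + 15/8
 = 19/4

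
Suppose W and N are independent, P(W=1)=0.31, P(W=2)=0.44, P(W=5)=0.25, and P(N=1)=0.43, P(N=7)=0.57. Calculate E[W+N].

6.86

E[W+N] = Σ_w Σ_n (w+n) · P(W=w)P(N=n)
 = 2·0.1333 + 8·0.1767 + 3·0.1892 + 9·0.2508 + 6·0.1075 + 12·0.1425
 = 0.2666 + 1.4136 + 0.5676 + 2.2572 + 0.645 + 1.71
 = 6.86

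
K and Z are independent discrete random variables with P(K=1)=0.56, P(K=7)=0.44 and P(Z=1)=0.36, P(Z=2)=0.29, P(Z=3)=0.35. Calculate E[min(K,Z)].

E[min(K,Z)] = Σ_k Σ_z min(k,z) · P(K=k)P(Z=z)
 = 1·0.2016 + 1·0.1624 + 1·0.196 + 1·0.1584 + 2·0.1276 + 3·0.154
 = 0.2016 + 0.1624 + 0.196 + 0.1584 + 0.2552 + 0.462
 = 1.4356

1.4356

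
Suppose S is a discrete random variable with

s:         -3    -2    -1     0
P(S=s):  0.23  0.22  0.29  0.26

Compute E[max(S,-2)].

-1.19

E[max(S,-2)] = Σ max(s,-2)·P(S=s)
 = (-2)·0.23 + (-2)·0.22 + (-1)·0.29 + 0·0.26
 = (-0.46) + (-0.44) + (-0.29) + 0
 = -1.19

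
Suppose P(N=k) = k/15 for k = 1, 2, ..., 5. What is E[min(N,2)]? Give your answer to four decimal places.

E[min(N,2)] = Σ min(n,2)·P(N=n)
 = 1·1/15 + 2·2/15 + 2·1/5 + 2·4/15 + 2·1/3
 = 1/15 + 4/15 + 2/5 + 8/15 + 2/3
 = 29/15

1.9333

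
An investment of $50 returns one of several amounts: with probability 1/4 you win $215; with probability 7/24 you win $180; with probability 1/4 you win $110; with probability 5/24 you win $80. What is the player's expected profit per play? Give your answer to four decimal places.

100.4167

E[payout] = 215·1/4 + 180·7/24 + 110·1/4 + 80·5/24
 = 215/4 + 105/2 + 55/2 + 50/3
 = 1805/12
Net = 1805/12 - 50 = 1205/12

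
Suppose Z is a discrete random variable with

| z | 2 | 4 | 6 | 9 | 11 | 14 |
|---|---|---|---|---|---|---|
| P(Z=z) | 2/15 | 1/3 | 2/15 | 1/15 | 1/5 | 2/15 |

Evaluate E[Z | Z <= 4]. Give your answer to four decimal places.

P(Z <= 4) = 2/15 + 1/3 = 7/15.
E[Z | Z <= 4] = [2·2/15 + 4·1/3] / (7/15)
 = 8/5 / (7/15)
 = 24/7

3.4286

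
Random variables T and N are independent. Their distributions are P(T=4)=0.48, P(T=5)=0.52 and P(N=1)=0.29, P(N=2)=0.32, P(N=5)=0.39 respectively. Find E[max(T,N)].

E[max(T,N)] = Σ_t Σ_n max(t,n) · P(T=t)P(N=n)
 = 4·0.1392 + 4·0.1536 + 5·0.1872 + 5·0.1508 + 5·0.1664 + 5·0.2028
 = 0.5568 + 0.6144 + 0.936 + 0.754 + 0.832 + 1.014
 = 4.7072

4.7072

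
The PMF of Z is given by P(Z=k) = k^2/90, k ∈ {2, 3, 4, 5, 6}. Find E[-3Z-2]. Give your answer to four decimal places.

E[-3Z-2] = Σ (-3z-2)·P(Z=z)
 = (-8)·2/45 + (-11)·1/10 + (-14)·8/45 + (-17)·5/18 + (-20)·2/5
 = (-16/45) + (-11/10) + (-112/45) + (-85/18) + (-8)
 = -50/3

-16.6667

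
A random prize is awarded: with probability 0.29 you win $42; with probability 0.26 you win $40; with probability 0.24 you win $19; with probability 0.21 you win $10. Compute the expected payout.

E[payout] = 42·0.29 + 40·0.26 + 19·0.24 + 10·0.21
 = 12.18 + 10.4 + 4.56 + 2.1
 = 29.24

29.24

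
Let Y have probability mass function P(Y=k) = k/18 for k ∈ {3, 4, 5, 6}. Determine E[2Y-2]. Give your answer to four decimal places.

7.5556

E[2Y-2] = Σ (2y-2)·P(Y=y)
 = 4·1/6 + 6·2/9 + 8·5/18 + 10·1/3
 = 2/3 + 4/3 + 20/9 + 10/3
 = 68/9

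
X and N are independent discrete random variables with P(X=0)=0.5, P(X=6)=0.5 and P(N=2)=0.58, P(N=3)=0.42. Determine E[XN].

7.26

E[XN] = Σ_x Σ_n xn · P(X=x)P(N=n)
 = 0·0.29 + 0·0.21 + 12·0.29 + 18·0.21
 = 0 + 0 + 3.48 + 3.78
 = 7.26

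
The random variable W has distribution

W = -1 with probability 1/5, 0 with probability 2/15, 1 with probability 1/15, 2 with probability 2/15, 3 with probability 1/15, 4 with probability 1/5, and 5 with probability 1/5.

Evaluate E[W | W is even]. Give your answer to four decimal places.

2.2857

P(W is even) = 2/15 + 2/15 + 1/5 = 7/15.
E[W | W is even] = [0·2/15 + 2·2/15 + 4·1/5] / (7/15)
 = 16/15 / (7/15)
 = 16/7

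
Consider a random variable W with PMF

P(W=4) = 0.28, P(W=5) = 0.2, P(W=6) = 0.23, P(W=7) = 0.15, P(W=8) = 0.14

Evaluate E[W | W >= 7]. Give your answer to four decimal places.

7.4828

P(W >= 7) = 0.15 + 0.14 = 0.29.
E[W | W >= 7] = [7·0.15 + 8·0.14] / 0.29
 = 2.17 / 0.29
 = 217/29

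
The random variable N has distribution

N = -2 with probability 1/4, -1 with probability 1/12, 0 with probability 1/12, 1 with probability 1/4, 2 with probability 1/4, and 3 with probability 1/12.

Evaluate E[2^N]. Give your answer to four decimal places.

E[2^N] = Σ 2^n·P(N=n)
 = 1/4·1/4 + 1/2·1/12 + 1·1/12 + 2·1/4 + 4·1/4 + 8·1/12
 = 1/16 + 1/24 + 1/12 + 1/2 + 1 + 2/3
 = 113/48

2.3542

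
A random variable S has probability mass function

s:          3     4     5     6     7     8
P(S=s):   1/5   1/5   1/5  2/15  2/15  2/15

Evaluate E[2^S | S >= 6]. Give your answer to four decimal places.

149.3333

P(S >= 6) = 2/15 + 2/15 + 2/15 = 2/5.
E[2^S | S >= 6] = [64·2/15 + 128·2/15 + 256·2/15] / (2/5)
 = 896/15 / (2/5)
 = 448/3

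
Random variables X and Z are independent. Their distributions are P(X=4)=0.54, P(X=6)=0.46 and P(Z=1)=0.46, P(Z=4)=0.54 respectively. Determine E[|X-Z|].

2.3

E[|X-Z|] = Σ_x Σ_z |x-z| · P(X=x)P(Z=z)
 = 3·0.2484 + 0·0.2916 + 5·0.2116 + 2·0.2484
 = 0.7452 + 0 + 1.058 + 0.4968
 = 2.3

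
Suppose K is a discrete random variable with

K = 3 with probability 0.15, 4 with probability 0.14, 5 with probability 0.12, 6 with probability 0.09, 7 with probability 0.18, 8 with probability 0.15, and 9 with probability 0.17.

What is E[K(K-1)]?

E[K(K-1)] = Σ k(k-1)·P(K=k)
 = 6·0.15 + 12·0.14 + 20·0.12 + 30·0.09 + 42·0.18 + 56·0.15 + 72·0.17
 = 0.9 + 1.68 + 2.4 + 2.7 + 7.56 + 8.4 + 12.24
 = 35.88

35.88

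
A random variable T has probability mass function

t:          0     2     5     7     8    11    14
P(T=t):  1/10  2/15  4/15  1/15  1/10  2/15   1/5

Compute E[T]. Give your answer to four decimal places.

7.1333

E[T] = Σ t·P(T=t)
 = 0·1/10 + 2·2/15 + 5·4/15 + 7·1/15 + 8·1/10 + 11·2/15 + 14·1/5
 = 0 + 4/15 + 4/3 + 7/15 + 4/5 + 22/15 + 14/5
 = 107/15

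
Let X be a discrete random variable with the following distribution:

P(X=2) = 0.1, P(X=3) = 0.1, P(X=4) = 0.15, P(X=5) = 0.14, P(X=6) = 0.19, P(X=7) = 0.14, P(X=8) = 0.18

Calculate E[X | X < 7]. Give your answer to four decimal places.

P(X < 7) = 0.1 + 0.1 + 0.15 + 0.14 + 0.19 = 0.68.
E[X | X < 7] = [2·0.1 + 3·0.1 + 4·0.15 + 5·0.14 + 6·0.19] / 0.68
 = 2.94 / 0.68
 = 147/34

4.3235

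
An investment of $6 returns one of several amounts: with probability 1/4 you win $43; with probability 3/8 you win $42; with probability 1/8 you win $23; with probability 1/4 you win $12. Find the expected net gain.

26.375

E[payout] = 43·1/4 + 42·3/8 + 23·1/8 + 12·1/4
 = 43/4 + 63/4 + 23/8 + 3
 = 259/8
Net = 259/8 - 6 = 211/8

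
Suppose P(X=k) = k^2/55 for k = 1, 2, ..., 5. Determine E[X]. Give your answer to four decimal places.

4.0909

E[X] = Σ x·P(X=x)
 = 1·1/55 + 2·4/55 + 3·9/55 + 4·16/55 + 5·5/11
 = 1/55 + 8/55 + 27/55 + 64/55 + 25/11
 = 45/11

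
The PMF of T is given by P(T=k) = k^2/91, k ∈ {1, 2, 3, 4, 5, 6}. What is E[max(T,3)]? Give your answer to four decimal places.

E[max(T,3)] = Σ max(t,3)·P(T=t)
 = 3·1/91 + 3·4/91 + 3·9/91 + 4·16/91 + 5·25/91 + 6·36/91
 = 3/91 + 12/91 + 27/91 + 64/91 + 125/91 + 216/91
 = 447/91

4.9121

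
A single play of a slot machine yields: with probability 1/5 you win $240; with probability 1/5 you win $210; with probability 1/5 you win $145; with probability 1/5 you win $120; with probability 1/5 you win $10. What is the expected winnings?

145

E[payout] = 240·1/5 + 210·1/5 + 145·1/5 + 120·1/5 + 10·1/5
 = 48 + 42 + 29 + 24 + 2
 = 145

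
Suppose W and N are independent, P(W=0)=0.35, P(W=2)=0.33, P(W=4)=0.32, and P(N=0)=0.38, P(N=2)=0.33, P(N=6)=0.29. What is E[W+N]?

4.34

E[W+N] = Σ_w Σ_n (w+n) · P(W=w)P(N=n)
 = 0·0.133 + 2·0.1155 + 6·0.1015 + 2·0.1254 + 4·0.1089 + 8·0.0957 + 4·0.1216 + 6·0.1056 + 10·0.0928
 = 0 + 0.231 + 0.609 + 0.2508 + 0.4356 + 0.7656 + 0.4864 + 0.6336 + 0.928
 = 4.34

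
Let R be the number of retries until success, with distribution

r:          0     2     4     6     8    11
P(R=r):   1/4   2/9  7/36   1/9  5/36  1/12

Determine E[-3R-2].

-13.75

E[-3R-2] = Σ (-3r-2)·P(R=r)
 = (-2)·1/4 + (-8)·2/9 + (-14)·7/36 + (-20)·1/9 + (-26)·5/36 + (-35)·1/12
 = (-1/2) + (-16/9) + (-49/18) + (-20/9) + (-65/18) + (-35/12)
 = -55/4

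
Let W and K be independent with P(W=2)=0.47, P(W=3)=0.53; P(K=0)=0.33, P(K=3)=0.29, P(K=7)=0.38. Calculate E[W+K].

6.06

E[W+K] = Σ_w Σ_k (w+k) · P(W=w)P(K=k)
 = 2·0.1551 + 5·0.1363 + 9·0.1786 + 3·0.1749 + 6·0.1537 + 10·0.2014
 = 0.3102 + 0.6815 + 1.6074 + 0.5247 + 0.9222 + 2.014
 = 6.06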